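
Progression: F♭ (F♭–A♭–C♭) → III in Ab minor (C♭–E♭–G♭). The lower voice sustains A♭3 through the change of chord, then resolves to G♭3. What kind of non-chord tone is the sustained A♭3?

A♭3 is a suspension.

The harmony at that moment is C♭ major triad (C♭, E♭, G♭); A♭3 is not a chord tone.
It is held over (the same pitch as the preceding A♭3) and left by step down to G♭3.
Held over from the previous chord and resolving down by step — a suspension.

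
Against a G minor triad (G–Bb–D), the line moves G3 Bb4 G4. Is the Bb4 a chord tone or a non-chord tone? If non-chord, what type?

G minor triad contains G, Bb, D; Bb is the third, so it is a chord tone.

Chord tone (the third of G minor triad).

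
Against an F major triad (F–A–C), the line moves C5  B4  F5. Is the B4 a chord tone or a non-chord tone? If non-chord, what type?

The harmony at that moment is F major triad (F, A, C); B4 is not a chord tone.
It is approached by step down from C5 and left by leap up to F5.
Step in, leap out — an escape tone.

Non-chord tone — an escape tone.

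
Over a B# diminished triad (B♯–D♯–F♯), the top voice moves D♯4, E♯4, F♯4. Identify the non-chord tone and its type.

The harmony at that moment is B♯ diminished triad (B♯, D♯, F♯); E♯4 is not a chord tone.
It is approached by step up from D♯4 and left by step up to F♯4.
Step in, step out in the same direction — a passing tone.

E♯4 is a passing tone.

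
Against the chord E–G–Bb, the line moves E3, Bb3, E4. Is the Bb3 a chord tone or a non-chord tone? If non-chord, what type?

E diminished triad contains E, G, Bb; Bb is the fifth, so it is a chord tone.

Chord tone (the fifth of E diminished triad).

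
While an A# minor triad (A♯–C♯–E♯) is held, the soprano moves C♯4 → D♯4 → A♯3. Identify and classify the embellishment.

D♯4 is an escape tone.

The harmony at that moment is A♯ minor triad (A♯, C♯, E♯); D♯4 is not a chord tone.
It is approached by step up from C♯4 and left by leap down to A♯3.
Step in, leap out — an escape tone.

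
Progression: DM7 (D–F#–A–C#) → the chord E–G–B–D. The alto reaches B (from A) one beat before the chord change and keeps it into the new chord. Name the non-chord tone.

The harmony at that moment is D major seventh chord (D, F#, A, C#); B is not a chord tone.
It is approached by step up from A and then sustained as the same pitch into the next harmony.
Arriving early and becoming a chord tone when the harmony changes — an anticipation.

B is an anticipation.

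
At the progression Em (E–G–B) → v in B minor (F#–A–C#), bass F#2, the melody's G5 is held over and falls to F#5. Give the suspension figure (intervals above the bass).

9–8 suspension.

At the second chord the bass is F#2. The suspended G5 lies a ninth above the bass; after resolving down by step to F#5, the interval above the bass becomes an octave.
Suspension figures are named by those two intervals: 9–8.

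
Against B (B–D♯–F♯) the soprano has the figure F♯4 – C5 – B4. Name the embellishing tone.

The harmony at that moment is B major triad (B, D♯, F♯); C5 is not a chord tone.
It is approached by leap up from F♯4 and left by step down to B4.
Leap in, step out — an appoggiatura.

C5 is an appoggiatura.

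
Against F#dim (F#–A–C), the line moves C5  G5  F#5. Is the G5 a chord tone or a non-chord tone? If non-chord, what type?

Non-chord tone — an appoggiatura.

The harmony at that moment is F# diminished triad (F#, A, C); G5 is not a chord tone.
It is approached by leap up from C5 and left by step down to F#5.
Leap in, step out — an appoggiatura.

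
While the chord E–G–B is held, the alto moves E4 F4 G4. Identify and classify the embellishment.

The harmony at that moment is E minor triad (E, G, B); F4 is not a chord tone.
It is approached by step up from E4 and left by step up to G4.
Step in, step out in the same direction — a passing tone.

F4 is a passing tone.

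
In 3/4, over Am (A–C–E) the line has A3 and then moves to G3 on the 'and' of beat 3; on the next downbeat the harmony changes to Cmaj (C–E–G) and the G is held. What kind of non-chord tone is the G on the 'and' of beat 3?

Anticipation.

The harmony at that moment is A minor triad (A, C, E); G3 is not a chord tone.
It is approached by step down from A3 and then sustained as the same pitch into the next harmony.
Arriving early and becoming a chord tone when the harmony changes — an anticipation.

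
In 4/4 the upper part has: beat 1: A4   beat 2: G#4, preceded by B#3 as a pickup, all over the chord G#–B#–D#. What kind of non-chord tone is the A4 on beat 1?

Appoggiatura.

The harmony at that moment is G# major triad (G#, B#, D#); A4 is not a chord tone.
It is approached by leap up from B#3 and left by step down to G#4.
Leap in, step out, metrically accented — an appoggiatura.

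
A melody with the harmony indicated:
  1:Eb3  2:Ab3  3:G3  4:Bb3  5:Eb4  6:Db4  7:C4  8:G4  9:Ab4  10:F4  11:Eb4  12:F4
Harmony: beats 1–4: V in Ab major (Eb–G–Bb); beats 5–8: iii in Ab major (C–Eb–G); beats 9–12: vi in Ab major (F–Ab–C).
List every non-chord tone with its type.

Ab3 (beat 2) — appoggiatura; Db4 (beat 6) — passing tone; Eb4 (beat 11) — neighbor tone.

The harmony at that moment is Eb major triad (Eb, G, Bb); Ab3 is not a chord tone.
It is approached by leap up from Eb3 and left by step down to G3.
Leap in, step out — an appoggiatura.
The harmony at that moment is C minor triad (C, Eb, G); Db4 is not a chord tone.
It is approached by step down from Eb4 and left by step down to C4.
Step in, step out in the same direction — a passing tone.
The harmony at that moment is F minor triad (F, Ab, C); Eb4 is not a chord tone.
It is approached by step down from F4 and left by step up to F4.
Step away and step back to the same note — a neighbor tone (lower neighbor).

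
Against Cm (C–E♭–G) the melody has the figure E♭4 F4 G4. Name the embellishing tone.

The harmony at that moment is C minor triad (C, E♭, G); F4 is not a chord tone.
It is approached by step up from E♭4 and left by step up to G4.
Step in, step out in the same direction — a passing tone.

F4 is a passing tone.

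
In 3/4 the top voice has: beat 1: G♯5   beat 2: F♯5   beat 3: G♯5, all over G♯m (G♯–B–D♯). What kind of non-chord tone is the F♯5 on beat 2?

Lower neighbor tone.

The harmony at that moment is G♯ minor triad (G♯, B, D♯); F♯5 is not a chord tone.
It is approached by step down from G♯5 and left by step up to G♯5.
Step away and step back to the same note — a neighbor tone (lower neighbor).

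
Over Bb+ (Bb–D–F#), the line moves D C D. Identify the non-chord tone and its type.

The harmony at that moment is Bb augmented triad (Bb, D, F#); C is not a chord tone.
It is approached by step down from D and left by step up to D.
Step away and step back to the same note — a neighbor tone (lower neighbor).

C is a neighbor tone.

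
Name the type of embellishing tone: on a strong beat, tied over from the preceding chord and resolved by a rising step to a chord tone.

Retardation.

Approach: by preparation — the pitch is first a chord tone, then held (tied or repeated) while the harmony changes under it. Departure: up by step. Metric position: strong.
A prepared dissonance that resolves upward by step — a retardation. (The same figure resolving downward would be a suspension.)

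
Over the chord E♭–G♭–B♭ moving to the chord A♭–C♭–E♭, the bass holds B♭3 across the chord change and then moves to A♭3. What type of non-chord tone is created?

B♭3 is a suspension.

The harmony at that moment is A♭ minor triad (A♭, C♭, E♭); B♭3 is not a chord tone.
It is held over (the same pitch as the preceding B♭3) and left by step down to A♭3.
Held over from the previous chord and resolving down by step — a suspension.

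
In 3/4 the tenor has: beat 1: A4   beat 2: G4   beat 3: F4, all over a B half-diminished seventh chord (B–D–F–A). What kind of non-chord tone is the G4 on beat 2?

Passing tone.

The harmony at that moment is B half-diminished seventh chord (B, D, F, A); G4 is not a chord tone.
It is approached by step down from A4 and left by step down to F4.
Step in, step out in the same direction — a passing tone.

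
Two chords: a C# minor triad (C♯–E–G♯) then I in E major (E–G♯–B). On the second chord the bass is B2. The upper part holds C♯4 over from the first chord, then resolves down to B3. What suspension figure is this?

At the second chord the bass is B2. The suspended C♯4 lies a ninth above the bass; after resolving down by step to B3, the interval above the bass becomes an octave.
Suspension figures are named by those two intervals: 9–8.

9–8 suspension.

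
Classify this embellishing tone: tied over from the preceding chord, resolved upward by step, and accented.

Approach: by preparation — the pitch is first a chord tone, then held (tied or repeated) while the harmony changes under it. Departure: up by step. Metric position: strong.
A prepared dissonance that resolves upward by step — a retardation. (The same figure resolving downward would be a suspension.)

Retardation.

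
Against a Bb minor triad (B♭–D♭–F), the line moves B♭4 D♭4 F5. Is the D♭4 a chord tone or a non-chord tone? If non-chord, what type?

Bb minor triad contains B♭, D♭, F; D♭ is the third, so it is a chord tone.

Chord tone (the third of Bb minor triad).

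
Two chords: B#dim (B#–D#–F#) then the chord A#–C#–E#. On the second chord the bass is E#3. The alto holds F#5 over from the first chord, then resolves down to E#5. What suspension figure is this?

9–8 suspension.

At the second chord the bass is E#3. The suspended F#5 lies a ninth above the bass; after resolving down by step to E#5, the interval above the bass becomes an octave.
Suspension figures are named by those two intervals: 9–8.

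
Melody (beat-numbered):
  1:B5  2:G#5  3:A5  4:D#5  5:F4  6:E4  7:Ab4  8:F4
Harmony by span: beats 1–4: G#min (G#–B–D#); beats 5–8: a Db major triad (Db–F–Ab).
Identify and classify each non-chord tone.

A5 (beat 3) — escape tone; E4 (beat 6) — escape tone.

The harmony at that moment is G# minor triad (G#, B, D#); A5 is not a chord tone.
It is approached by step up from G#5 and left by leap down to D#5.
Step in, leap out — an escape tone.
The harmony at that moment is Db major triad (Db, F, Ab); E4 is not a chord tone.
It is approached by step down from F4 and left by leap up to Ab4.
Step in, leap out — an escape tone.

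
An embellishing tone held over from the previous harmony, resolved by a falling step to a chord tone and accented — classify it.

Suspension.

Approach: by preparation — the pitch is first a chord tone, then held (tied or repeated) while the harmony changes under it. Departure: down by step. Metric position: strong.
A prepared dissonance that resolves downward by step — a suspension. (The same figure resolving upward would be a retardation.)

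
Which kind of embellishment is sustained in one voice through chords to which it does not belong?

Pedal tone.

Approach: none. Departure: none — a single pitch is sustained while the chords change around it, passing through harmonies that do not contain it.
No melodic motion at all; the dissonance is created entirely by the moving harmonies against the stationary note — a pedal tone (pedal point).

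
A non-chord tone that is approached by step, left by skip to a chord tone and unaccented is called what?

Approach: by step. Departure: by leap. Metric position: weak.
Step in, leap out, from a weak position — an escape tone (échappée). (It is the mirror image of the appoggiatura, which leaps in and steps out on a strong beat.)

Escape tone.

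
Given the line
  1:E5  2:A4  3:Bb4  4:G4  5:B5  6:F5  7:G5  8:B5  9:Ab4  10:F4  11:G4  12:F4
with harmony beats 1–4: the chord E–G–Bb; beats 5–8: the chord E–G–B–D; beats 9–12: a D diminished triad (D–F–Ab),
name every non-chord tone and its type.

The harmony at that moment is E diminished triad (E, G, Bb); A4 is not a chord tone.
It is approached by leap down from E5 and left by step up to Bb4.
Leap in, step out — an appoggiatura.
The harmony at that moment is E minor seventh chord (E, G, B, D); F5 is not a chord tone.
It is approached by leap down from B5 and left by step up to G5.
Leap in, step out — an appoggiatura.
The harmony at that moment is D diminished triad (D, F, Ab); G4 is not a chord tone.
It is approached by step up from F4 and left by step down to F4.
Step away and step back to the same note — a neighbor tone (upper neighbor).

A4 (beat 2) — appoggiatura; F5 (beat 6) — appoggiatura; G4 (beat 11) — neighbor tone.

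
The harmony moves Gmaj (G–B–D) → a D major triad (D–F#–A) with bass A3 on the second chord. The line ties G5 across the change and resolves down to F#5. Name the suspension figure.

7–6 suspension.

At the second chord the bass is A3. The suspended G5 lies a seventh above the bass; after resolving down by step to F#5, the interval above the bass becomes a sixth.
Suspension figures are named by those two intervals: 7–6.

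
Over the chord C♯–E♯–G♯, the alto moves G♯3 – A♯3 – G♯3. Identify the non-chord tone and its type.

The harmony at that moment is C♯ major triad (C♯, E♯, G♯); A♯3 is not a chord tone.
It is approached by step up from G♯3 and left by step down to G♯3.
Step away and step back to the same note — a neighbor tone (upper neighbor).

A♯3 is a neighbor tone.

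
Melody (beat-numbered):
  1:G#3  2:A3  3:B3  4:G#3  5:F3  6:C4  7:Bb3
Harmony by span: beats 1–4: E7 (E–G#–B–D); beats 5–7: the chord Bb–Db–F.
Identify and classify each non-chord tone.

A3 (beat 2) — passing tone; C4 (beat 6) — appoggiatura.

The harmony at that moment is E dominant seventh chord (E, G#, B, D); A3 is not a chord tone.
It is approached by step up from G#3 and left by step up to B3.
Step in, step out in the same direction — a passing tone.
The harmony at that moment is Bb minor triad (Bb, Db, F); C4 is not a chord tone.
It is approached by leap up from F3 and left by step down to Bb3.
Leap in, step out — an appoggiatura.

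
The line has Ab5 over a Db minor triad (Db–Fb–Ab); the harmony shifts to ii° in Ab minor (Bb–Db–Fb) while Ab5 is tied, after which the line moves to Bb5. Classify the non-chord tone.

Ab5 is a retardation.

The harmony at that moment is Bb diminished triad (Bb, Db, Fb); Ab5 is not a chord tone.
It is held over (the same pitch as the preceding Ab5) and left by step up to Bb5.
Held over from the previous chord and resolving up by step — a retardation.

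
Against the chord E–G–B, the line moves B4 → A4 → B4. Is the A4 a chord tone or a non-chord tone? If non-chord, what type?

The harmony at that moment is E minor triad (E, G, B); A4 is not a chord tone.
It is approached by step down from B4 and left by step up to B4.
Step away and step back to the same note — a neighbor tone (lower neighbor).

Non-chord tone — a neighbor tone.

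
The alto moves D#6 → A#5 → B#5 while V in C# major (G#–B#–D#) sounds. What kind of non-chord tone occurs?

A#5 is an appoggiatura.

The harmony at that moment is G# major triad (G#, B#, D#); A#5 is not a chord tone.
It is approached by leap down from D#6 and left by step up to B#5.
Leap in, step out — an appoggiatura.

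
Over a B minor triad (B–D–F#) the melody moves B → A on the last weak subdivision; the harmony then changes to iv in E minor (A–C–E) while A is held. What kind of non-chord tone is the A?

The harmony at that moment is B minor triad (B, D, F#); A is not a chord tone.
It is approached by step down from B and then sustained as the same pitch into the next harmony.
Arriving early and becoming a chord tone when the harmony changes — an anticipation.

A is an anticipation.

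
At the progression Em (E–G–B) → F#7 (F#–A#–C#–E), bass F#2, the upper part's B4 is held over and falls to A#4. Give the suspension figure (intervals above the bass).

At the second chord the bass is F#2. The suspended B4 lies a fourth above the bass; after resolving down by step to A#4, the interval above the bass becomes a third.
Suspension figures are named by those two intervals: 4–3.

4–3 suspension.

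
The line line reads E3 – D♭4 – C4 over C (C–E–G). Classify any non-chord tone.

The harmony at that moment is C major triad (C, E, G); D♭4 is not a chord tone.
It is approached by leap up from E3 and left by step down to C4.
Leap in, step out — an appoggiatura.

D♭4 is an appoggiatura.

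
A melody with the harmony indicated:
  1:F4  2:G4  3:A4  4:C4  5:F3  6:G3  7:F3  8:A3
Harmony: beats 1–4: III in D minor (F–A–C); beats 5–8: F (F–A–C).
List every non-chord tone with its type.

G4 (beat 2) — passing tone; G3 (beat 6) — neighbor tone.

The harmony at that moment is F major triad (F, A, C); G4 is not a chord tone.
It is approached by step up from F4 and left by step up to A4.
Step in, step out in the same direction — a passing tone.
The harmony at that moment is F major triad (F, A, C); G3 is not a chord tone.
It is approached by step up from F3 and left by step down to F3.
Step away and step back to the same note — a neighbor tone (upper neighbor).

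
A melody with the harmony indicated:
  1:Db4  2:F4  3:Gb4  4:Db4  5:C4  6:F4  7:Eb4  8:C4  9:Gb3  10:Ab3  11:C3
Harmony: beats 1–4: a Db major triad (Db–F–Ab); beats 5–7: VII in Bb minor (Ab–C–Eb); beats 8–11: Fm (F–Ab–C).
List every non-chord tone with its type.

Gb4 (beat 3) — escape tone; F4 (beat 6) — appoggiatura; Gb3 (beat 9) — appoggiatura.

The harmony at that moment is Db major triad (Db, F, Ab); Gb4 is not a chord tone.
It is approached by step up from F4 and left by leap down to Db4.
Step in, leap out — an escape tone.
The harmony at that moment is Ab major triad (Ab, C, Eb); F4 is not a chord tone.
It is approached by leap up from C4 and left by step down to Eb4.
Leap in, step out — an appoggiatura.
The harmony at that moment is F minor triad (F, Ab, C); Gb3 is not a chord tone.
It is approached by leap down from C4 and left by step up to Ab3.
Leap in, step out — an appoggiatura.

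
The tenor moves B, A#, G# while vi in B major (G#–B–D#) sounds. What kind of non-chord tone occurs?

The harmony at that moment is G# minor triad (G#, B, D#); A# is not a chord tone.
It is approached by step down from B and left by step down to G#.
Step in, step out in the same direction — a passing tone.

A# is a passing tone.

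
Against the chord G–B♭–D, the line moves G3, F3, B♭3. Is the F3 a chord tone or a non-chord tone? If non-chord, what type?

Non-chord tone — an escape tone.

The harmony at that moment is G minor triad (G, B♭, D); F3 is not a chord tone.
It is approached by step down from G3 and left by leap up to B♭3.
Step in, leap out — an escape tone.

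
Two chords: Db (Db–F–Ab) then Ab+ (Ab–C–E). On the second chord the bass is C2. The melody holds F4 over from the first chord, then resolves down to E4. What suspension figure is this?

4–3 suspension.

At the second chord the bass is C2. The suspended F4 lies a fourth above the bass; after resolving down by step to E4, the interval above the bass becomes a third.
Suspension figures are named by those two intervals: 4–3.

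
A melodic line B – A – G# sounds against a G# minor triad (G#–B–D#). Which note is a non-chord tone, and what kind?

The harmony at that moment is G# minor triad (G#, B, D#); A is not a chord tone.
It is approached by step down from B and left by step down to G#.
Step in, step out in the same direction — a passing tone.

A is a passing tone.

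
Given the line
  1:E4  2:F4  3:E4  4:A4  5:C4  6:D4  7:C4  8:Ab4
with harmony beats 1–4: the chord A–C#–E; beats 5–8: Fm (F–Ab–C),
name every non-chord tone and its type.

The harmony at that moment is A major triad (A, C#, E); F4 is not a chord tone.
It is approached by step up from E4 and left by step down to E4.
Step away and step back to the same note — a neighbor tone (upper neighbor).
The harmony at that moment is F minor triad (F, Ab, C); D4 is not a chord tone.
It is approached by step up from C4 and left by step down to C4.
Step away and step back to the same note — a neighbor tone (upper neighbor).

F4 (beat 2) — neighbor tone; D4 (beat 6) — neighbor tone.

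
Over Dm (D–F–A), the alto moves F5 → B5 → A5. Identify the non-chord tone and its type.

The harmony at that moment is D minor triad (D, F, A); B5 is not a chord tone.
It is approached by leap up from F5 and left by step down to A5.
Leap in, step out — an appoggiatura.

B5 is an appoggiatura.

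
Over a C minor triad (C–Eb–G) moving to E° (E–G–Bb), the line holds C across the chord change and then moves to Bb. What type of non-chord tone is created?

The harmony at that moment is E diminished triad (E, G, Bb); C is not a chord tone.
It is held over (the same pitch as the preceding C) and left by step down to Bb.
Held over from the previous chord and resolving down by step — a suspension.

C is a suspension.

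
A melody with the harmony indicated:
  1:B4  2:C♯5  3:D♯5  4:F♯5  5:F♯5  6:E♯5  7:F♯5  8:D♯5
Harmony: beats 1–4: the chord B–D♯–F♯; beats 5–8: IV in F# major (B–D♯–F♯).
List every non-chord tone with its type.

The harmony at that moment is B major triad (B, D♯, F♯); C♯5 is not a chord tone.
It is approached by step up from B4 and left by step up to D♯5.
Step in, step out in the same direction — a passing tone.
The harmony at that moment is B major triad (B, D♯, F♯); E♯5 is not a chord tone.
It is approached by step down from F♯5 and left by step up to F♯5.
Step away and step back to the same note — a neighbor tone (lower neighbor).

C♯5 (beat 2) — passing tone; E♯5 (beat 6) — neighbor tone.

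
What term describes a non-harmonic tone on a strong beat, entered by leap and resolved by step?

Appoggiatura.

Approach: by leap. Departure: by step. Metric position: strong.
Leap in, step out, in a metrically strong position — an appoggiatura. (It is the mirror image of the escape tone, which steps in and leaps out from a weak position.)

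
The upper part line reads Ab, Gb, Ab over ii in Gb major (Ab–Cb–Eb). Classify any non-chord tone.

Gb is a neighbor tone.

The harmony at that moment is Ab minor triad (Ab, Cb, Eb); Gb is not a chord tone.
It is approached by step down from Ab and left by step up to Ab.
Step away and step back to the same note — a neighbor tone (lower neighbor).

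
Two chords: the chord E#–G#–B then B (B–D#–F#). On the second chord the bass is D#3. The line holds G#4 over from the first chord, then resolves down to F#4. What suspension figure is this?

4–3 suspension.

At the second chord the bass is D#3. The suspended G#4 lies a fourth above the bass; after resolving down by step to F#4, the interval above the bass becomes a third.
Suspension figures are named by those two intervals: 4–3.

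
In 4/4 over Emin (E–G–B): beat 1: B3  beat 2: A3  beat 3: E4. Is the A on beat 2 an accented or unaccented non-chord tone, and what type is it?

The harmony at that moment is E minor triad (E, G, B); A3 is not a chord tone.
It is approached by step down from B3 and left by leap up to E4.
Step in, leap out — an escape tone.
It falls on a weak beat, so it is unaccented.

Unaccented escape tone.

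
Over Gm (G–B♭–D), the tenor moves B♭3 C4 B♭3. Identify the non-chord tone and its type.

C4 is a neighbor tone.

The harmony at that moment is G minor triad (G, B♭, D); C4 is not a chord tone.
It is approached by step up from B♭3 and left by step down to B♭3.
Step away and step back to the same note — a neighbor tone (upper neighbor).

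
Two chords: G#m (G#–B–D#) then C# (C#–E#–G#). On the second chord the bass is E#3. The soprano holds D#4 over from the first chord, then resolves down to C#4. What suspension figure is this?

7–6 suspension.

At the second chord the bass is E#3. The suspended D#4 lies a seventh above the bass; after resolving down by step to C#4, the interval above the bass becomes a sixth.
Suspension figures are named by those two intervals: 7–6.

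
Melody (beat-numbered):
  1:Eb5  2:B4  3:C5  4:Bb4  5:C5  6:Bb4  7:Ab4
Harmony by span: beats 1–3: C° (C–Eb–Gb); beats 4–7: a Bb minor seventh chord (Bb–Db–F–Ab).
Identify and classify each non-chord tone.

The harmony at that moment is C diminished triad (C, Eb, Gb); B4 is not a chord tone.
It is approached by leap down from Eb5 and left by step up to C5.
Leap in, step out — an appoggiatura.
The harmony at that moment is Bb minor seventh chord (Bb, Db, F, Ab); C5 is not a chord tone.
It is approached by step up from Bb4 and left by step down to Bb4.
Step away and step back to the same note — a neighbor tone (upper neighbor).

B4 (beat 2) — appoggiatura; C5 (beat 5) — neighbor tone.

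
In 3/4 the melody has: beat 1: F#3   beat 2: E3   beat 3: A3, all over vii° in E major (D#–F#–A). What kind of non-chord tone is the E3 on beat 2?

Escape tone.

The harmony at that moment is D# diminished triad (D#, F#, A); E3 is not a chord tone.
It is approached by step down from F#3 and left by leap up to A3.
Step in, leap out, on a weak beat — an escape tone.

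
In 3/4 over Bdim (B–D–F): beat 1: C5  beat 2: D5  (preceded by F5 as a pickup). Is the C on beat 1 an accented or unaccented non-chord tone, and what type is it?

The harmony at that moment is B diminished triad (B, D, F); C5 is not a chord tone.
It is approached by leap down from F5 and left by step up to D5.
Leap in, step out — an appoggiatura.
It falls on the downbeat, so it is accented.

Accented appoggiatura.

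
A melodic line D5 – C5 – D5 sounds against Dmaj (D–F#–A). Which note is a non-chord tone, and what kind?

C5 is a neighbor tone.

The harmony at that moment is D major triad (D, F#, A); C5 is not a chord tone.
It is approached by step down from D5 and left by step up to D5.
Step away and step back to the same note — a neighbor tone (lower neighbor).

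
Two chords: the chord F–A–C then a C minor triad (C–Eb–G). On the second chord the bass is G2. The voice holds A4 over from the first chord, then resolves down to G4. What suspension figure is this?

At the second chord the bass is G2. The suspended A4 lies a ninth above the bass; after resolving down by step to G4, the interval above the bass becomes an octave.
Suspension figures are named by those two intervals: 9–8.

9–8 suspension.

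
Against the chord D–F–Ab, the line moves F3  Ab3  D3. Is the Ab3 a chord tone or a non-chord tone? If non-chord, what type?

D diminished triad contains D, F, Ab; Ab is the fifth, so it is a chord tone.

Chord tone (the fifth of D diminished triad).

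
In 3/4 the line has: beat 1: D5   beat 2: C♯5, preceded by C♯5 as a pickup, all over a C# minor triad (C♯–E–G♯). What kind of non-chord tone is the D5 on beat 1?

The harmony at that moment is C♯ minor triad (C♯, E, G♯); D5 is not a chord tone.
It is approached by step up from C♯5 and left by step down to C♯5.
Step away and step back to the same note — a neighbor tone (upper neighbor).

Upper neighbor tone.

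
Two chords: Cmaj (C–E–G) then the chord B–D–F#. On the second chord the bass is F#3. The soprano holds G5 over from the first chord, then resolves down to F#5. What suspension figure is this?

9–8 suspension.

At the second chord the bass is F#3. The suspended G5 lies a ninth above the bass; after resolving down by step to F#5, the interval above the bass becomes an octave.
Suspension figures are named by those two intervals: 9–8.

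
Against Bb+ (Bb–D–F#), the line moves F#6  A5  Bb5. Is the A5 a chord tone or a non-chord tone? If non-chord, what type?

The harmony at that moment is Bb augmented triad (Bb, D, F#); A5 is not a chord tone.
It is approached by leap down from F#6 and left by step up to Bb5.
Leap in, step out — an appoggiatura.

Non-chord tone — an appoggiatura.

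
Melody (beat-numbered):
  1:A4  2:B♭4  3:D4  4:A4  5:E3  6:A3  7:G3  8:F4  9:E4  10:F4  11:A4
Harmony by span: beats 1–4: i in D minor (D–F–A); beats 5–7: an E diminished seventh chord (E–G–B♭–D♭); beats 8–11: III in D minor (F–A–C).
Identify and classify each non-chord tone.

The harmony at that moment is D minor triad (D, F, A); B♭4 is not a chord tone.
It is approached by step up from A4 and left by leap down to D4.
Step in, leap out — an escape tone.
The harmony at that moment is E diminished seventh chord (E, G, B♭, D♭); A3 is not a chord tone.
It is approached by leap up from E3 and left by step down to G3.
Leap in, step out — an appoggiatura.
The harmony at that moment is F major triad (F, A, C); E4 is not a chord tone.
It is approached by step down from F4 and left by step up to F4.
Step away and step back to the same note — a neighbor tone (lower neighbor).

B♭4 (beat 2) — escape tone; A3 (beat 6) — appoggiatura; E4 (beat 9) — neighbor tone.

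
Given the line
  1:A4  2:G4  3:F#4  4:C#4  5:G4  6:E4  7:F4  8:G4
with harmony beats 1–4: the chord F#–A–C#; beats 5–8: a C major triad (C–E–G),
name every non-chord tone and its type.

The harmony at that moment is F# minor triad (F#, A, C#); G4 is not a chord tone.
It is approached by step down from A4 and left by step down to F#4.
Step in, step out in the same direction — a passing tone.
The harmony at that moment is C major triad (C, E, G); F4 is not a chord tone.
It is approached by step up from E4 and left by step up to G4.
Step in, step out in the same direction — a passing tone.

G4 (beat 2) — passing tone; F4 (beat 7) — passing tone.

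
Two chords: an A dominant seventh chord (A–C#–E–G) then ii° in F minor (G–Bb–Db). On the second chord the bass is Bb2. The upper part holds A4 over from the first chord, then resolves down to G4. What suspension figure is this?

7–6 suspension.

At the second chord the bass is Bb2. The suspended A4 lies a seventh above the bass; after resolving down by step to G4, the interval above the bass becomes a sixth.
Suspension figures are named by those two intervals: 7–6.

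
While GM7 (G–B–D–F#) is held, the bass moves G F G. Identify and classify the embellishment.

F is a neighbor tone.

The harmony at that moment is G major seventh chord (G, B, D, F#); F is not a chord tone.
It is approached by step down from G and left by step up to G.
Step away and step back to the same note — a neighbor tone (lower neighbor).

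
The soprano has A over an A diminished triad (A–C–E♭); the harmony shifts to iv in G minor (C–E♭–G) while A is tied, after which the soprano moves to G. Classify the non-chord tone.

The harmony at that moment is C minor triad (C, E♭, G); A is not a chord tone.
It is held over (the same pitch as the preceding A) and left by step down to G.
Held over from the previous chord and resolving down by step — a suspension.

A is a suspension.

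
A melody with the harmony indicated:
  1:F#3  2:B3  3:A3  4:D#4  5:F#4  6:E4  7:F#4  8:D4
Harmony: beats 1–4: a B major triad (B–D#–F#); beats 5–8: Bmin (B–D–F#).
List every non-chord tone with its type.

The harmony at that moment is B major triad (B, D#, F#); A3 is not a chord tone.
It is approached by step down from B3 and left by leap up to D#4.
Step in, leap out — an escape tone.
The harmony at that moment is B minor triad (B, D, F#); E4 is not a chord tone.
It is approached by step down from F#4 and left by step up to F#4.
Step away and step back to the same note — a neighbor tone (lower neighbor).

A3 (beat 3) — escape tone; E4 (beat 6) — neighbor tone.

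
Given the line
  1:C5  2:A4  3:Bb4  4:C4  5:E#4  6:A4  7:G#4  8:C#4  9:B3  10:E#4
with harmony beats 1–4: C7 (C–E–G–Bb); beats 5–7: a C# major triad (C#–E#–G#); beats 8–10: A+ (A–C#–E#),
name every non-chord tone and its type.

The harmony at that moment is C dominant seventh chord (C, E, G, Bb); A4 is not a chord tone.
It is approached by leap down from C5 and left by step up to Bb4.
Leap in, step out — an appoggiatura.
The harmony at that moment is C# major triad (C#, E#, G#); A4 is not a chord tone.
It is approached by leap up from E#4 and left by step down to G#4.
Leap in, step out — an appoggiatura.
The harmony at that moment is A augmented triad (A, C#, E#); B3 is not a chord tone.
It is approached by step down from C#4 and left by leap up to E#4.
Step in, leap out — an escape tone.

A4 (beat 2) — appoggiatura; A4 (beat 6) — appoggiatura; B3 (beat 9) — escape tone.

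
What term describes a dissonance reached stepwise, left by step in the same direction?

Approach: by step. Departure: by step, continuing in the same direction.
Stepwise on both sides with no change of direction means the note fills in the space between two different chord tones — a passing tone. (Had it turned back to its starting note it would be a neighbor tone instead.)

Passing tone.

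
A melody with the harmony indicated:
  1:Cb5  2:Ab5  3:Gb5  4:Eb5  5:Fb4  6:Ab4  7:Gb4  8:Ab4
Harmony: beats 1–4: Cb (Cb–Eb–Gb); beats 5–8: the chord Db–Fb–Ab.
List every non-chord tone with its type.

The harmony at that moment is Cb major triad (Cb, Eb, Gb); Ab5 is not a chord tone.
It is approached by leap up from Cb5 and left by step down to Gb5.
Leap in, step out — an appoggiatura.
The harmony at that moment is Db minor triad (Db, Fb, Ab); Gb4 is not a chord tone.
It is approached by step down from Ab4 and left by step up to Ab4.
Step away and step back to the same note — a neighbor tone (lower neighbor).

Ab5 (beat 2) — appoggiatura; Gb4 (beat 7) — neighbor tone.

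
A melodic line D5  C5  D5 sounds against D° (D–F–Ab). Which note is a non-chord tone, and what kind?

The harmony at that moment is D diminished triad (D, F, Ab); C5 is not a chord tone.
It is approached by step down from D5 and left by step up to D5.
Step away and step back to the same note — a neighbor tone (lower neighbor).

C5 is a neighbor tone.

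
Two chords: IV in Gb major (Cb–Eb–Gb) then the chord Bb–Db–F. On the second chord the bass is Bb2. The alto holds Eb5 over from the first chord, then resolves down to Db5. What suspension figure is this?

4–3 suspension.

At the second chord the bass is Bb2. The suspended Eb5 lies a fourth above the bass; after resolving down by step to Db5, the interval above the bass becomes a third.
Suspension figures are named by those two intervals: 4–3.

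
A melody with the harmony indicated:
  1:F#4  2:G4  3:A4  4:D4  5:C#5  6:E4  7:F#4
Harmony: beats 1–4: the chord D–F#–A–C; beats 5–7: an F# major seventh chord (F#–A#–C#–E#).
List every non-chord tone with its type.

The harmony at that moment is D dominant seventh chord (D, F#, A, C); G4 is not a chord tone.
It is approached by step up from F#4 and left by step up to A4.
Step in, step out in the same direction — a passing tone.
The harmony at that moment is F# major seventh chord (F#, A#, C#, E#); E4 is not a chord tone.
It is approached by leap down from C#5 and left by step up to F#4.
Leap in, step out — an appoggiatura.

G4 (beat 2) — passing tone; E4 (beat 6) — appoggiatura.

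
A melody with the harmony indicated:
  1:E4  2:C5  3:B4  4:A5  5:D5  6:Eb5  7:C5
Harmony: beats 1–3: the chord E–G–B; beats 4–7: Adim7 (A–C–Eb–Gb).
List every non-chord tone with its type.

The harmony at that moment is E minor triad (E, G, B); C5 is not a chord tone.
It is approached by leap up from E4 and left by step down to B4.
Leap in, step out — an appoggiatura.
The harmony at that moment is A diminished seventh chord (A, C, Eb, Gb); D5 is not a chord tone.
It is approached by leap down from A5 and left by step up to Eb5.
Leap in, step out — an appoggiatura.

C5 (beat 2) — appoggiatura; D5 (beat 5) — appoggiatura.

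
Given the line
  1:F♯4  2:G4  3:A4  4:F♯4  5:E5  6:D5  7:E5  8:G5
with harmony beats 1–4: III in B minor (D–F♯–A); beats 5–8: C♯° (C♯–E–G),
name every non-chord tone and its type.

The harmony at that moment is D major triad (D, F♯, A); G4 is not a chord tone.
It is approached by step up from F♯4 and left by step up to A4.
Step in, step out in the same direction — a passing tone.
The harmony at that moment is C♯ diminished triad (C♯, E, G); D5 is not a chord tone.
It is approached by step down from E5 and left by step up to E5.
Step away and step back to the same note — a neighbor tone (lower neighbor).

G4 (beat 2) — passing tone; D5 (beat 6) — neighbor tone.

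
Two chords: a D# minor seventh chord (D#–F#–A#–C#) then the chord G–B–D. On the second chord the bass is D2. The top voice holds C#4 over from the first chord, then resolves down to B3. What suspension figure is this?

7–6 suspension.

At the second chord the bass is D2. The suspended C#4 lies a seventh above the bass; after resolving down by step to B3, the interval above the bass becomes a sixth.
Suspension figures are named by those two intervals: 7–6.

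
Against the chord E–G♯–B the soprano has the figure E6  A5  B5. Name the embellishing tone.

A5 is an appoggiatura.

The harmony at that moment is E major triad (E, G♯, B); A5 is not a chord tone.
It is approached by leap down from E6 and left by step up to B5.
Leap in, step out — an appoggiatura.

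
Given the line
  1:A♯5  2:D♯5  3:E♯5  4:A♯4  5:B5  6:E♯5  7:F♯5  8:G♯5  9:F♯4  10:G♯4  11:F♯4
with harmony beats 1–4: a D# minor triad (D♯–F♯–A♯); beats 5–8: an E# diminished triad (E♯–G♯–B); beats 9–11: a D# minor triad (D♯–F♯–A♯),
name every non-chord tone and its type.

E♯5 (beat 3) — escape tone; F♯5 (beat 7) — passing tone; G♯4 (beat 10) — neighbor tone.

The harmony at that moment is D♯ minor triad (D♯, F♯, A♯); E♯5 is not a chord tone.
It is approached by step up from D♯5 and left by leap down to A♯4.
Step in, leap out — an escape tone.
The harmony at that moment is E♯ diminished triad (E♯, G♯, B); F♯5 is not a chord tone.
It is approached by step up from E♯5 and left by step up to G♯5.
Step in, step out in the same direction — a passing tone.
The harmony at that moment is D♯ minor triad (D♯, F♯, A♯); G♯4 is not a chord tone.
It is approached by step up from F♯4 and left by step down to F♯4.
Step away and step back to the same note — a neighbor tone (upper neighbor).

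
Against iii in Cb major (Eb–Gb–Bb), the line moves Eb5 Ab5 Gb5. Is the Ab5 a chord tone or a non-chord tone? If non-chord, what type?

Non-chord tone — an appoggiatura.

The harmony at that moment is Eb minor triad (Eb, Gb, Bb); Ab5 is not a chord tone.
It is approached by leap up from Eb5 and left by step down to Gb5.
Leap in, step out — an appoggiatura.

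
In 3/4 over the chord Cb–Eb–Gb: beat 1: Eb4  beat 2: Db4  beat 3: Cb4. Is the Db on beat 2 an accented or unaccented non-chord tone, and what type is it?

The harmony at that moment is Cb major triad (Cb, Eb, Gb); Db4 is not a chord tone.
It is approached by step down from Eb4 and left by step down to Cb4.
Step in, step out in the same direction — a passing tone.
It falls on a weak beat, so it is unaccented.

Unaccented passing tone.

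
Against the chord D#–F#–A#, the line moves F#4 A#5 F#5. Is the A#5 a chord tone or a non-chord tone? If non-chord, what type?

Chord tone (the fifth of D# minor triad).

D# minor triad contains D#, F#, A#; A# is the fifth, so it is a chord tone.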